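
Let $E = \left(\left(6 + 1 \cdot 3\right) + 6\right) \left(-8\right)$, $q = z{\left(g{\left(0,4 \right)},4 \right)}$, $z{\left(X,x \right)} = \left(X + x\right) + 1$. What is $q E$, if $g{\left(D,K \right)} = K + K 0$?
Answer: $-1080$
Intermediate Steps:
$g{\left(D,K \right)} = K$ ($g{\left(D,K \right)} = K + 0 = K$)
$z{\left(X,x \right)} = 1 + X + x$
$q = 9$ ($q = 1 + 4 + 4 = 9$)
$E = -120$ ($E = \left(\left(6 + 3\right) + 6\right) \left(-8\right) = \left(9 + 6\right) \left(-8\right) = 15 \left(-8\right) = -120$)
$q E = 9 \left(-120\right) = -1080$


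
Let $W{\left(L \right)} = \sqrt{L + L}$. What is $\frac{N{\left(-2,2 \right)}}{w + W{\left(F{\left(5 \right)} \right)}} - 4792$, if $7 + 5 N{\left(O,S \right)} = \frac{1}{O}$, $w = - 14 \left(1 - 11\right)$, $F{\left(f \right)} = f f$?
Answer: $- \frac{9368381}{1955} + \frac{3 \sqrt{2}}{7820} \approx -4792.0$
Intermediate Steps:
$F{\left(f \right)} = f^{2}$
$W{\left(L \right)} = \sqrt{2} \sqrt{L}$ ($W{\left(L \right)} = \sqrt{2 L} = \sqrt{2} \sqrt{L}$)
$w = 140$ ($w = \left(-14\right) \left(-10\right) = 140$)
$N{\left(O,S \right)} = - \frac{7}{5} + \frac{1}{5 O}$
$\frac{N{\left(-2,2 \right)}}{w + W{\left(F{\left(5 \right)} \right)}} - 4792 = \frac{\frac{1}{5} \frac{1}{-2} \left(1 - -14\right)}{140 + \sqrt{2} \sqrt{5^{2}}} - 4792 = \frac{\frac{1}{5} \left(- \frac{1}{2}\right) \left(1 + 14\right)}{140 + \sqrt{2} \sqrt{25}} - 4792 = \frac{\frac{1}{5} \left(- \frac{1}{2}\right) 15}{140 + \sqrt{2} \cdot 5} - 4792 = - \frac{3}{2 \left(140 + 5 \sqrt{2}\right)} - 4792 = -4792 - \frac{3}{2 \left(140 + 5 \sqrt{2}\right)}$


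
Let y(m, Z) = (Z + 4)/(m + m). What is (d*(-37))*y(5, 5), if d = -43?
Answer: 14319/10 ≈ 1431.9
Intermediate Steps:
y(m, Z) = (4 + Z)/(2*m) (y(m, Z) = (4 + Z)/((2*m)) = (4 + Z)*(1/(2*m)) = (4 + Z)/(2*m))
(d*(-37))*y(5, 5) = (-43*(-37))*((1/2)*(4 + 5)/5) = 1591*((1/2)*(1/5)*9) = 1591*(9/10) = 14319/10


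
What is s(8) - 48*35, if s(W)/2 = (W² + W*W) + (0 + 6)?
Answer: -1412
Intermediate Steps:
s(W) = 12 + 4*W² (s(W) = 2*((W² + W*W) + (0 + 6)) = 2*((W² + W²) + 6) = 2*(2*W² + 6) = 2*(6 + 2*W²) = 12 + 4*W²)
s(8) - 48*35 = (12 + 4*8²) - 48*35 = (12 + 4*64) - 1680 = (12 + 256) - 1680 = 268 - 1680 = -1412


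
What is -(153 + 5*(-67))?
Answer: 182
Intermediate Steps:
-(153 + 5*(-67)) = -(153 - 335) = -1*(-182) = 182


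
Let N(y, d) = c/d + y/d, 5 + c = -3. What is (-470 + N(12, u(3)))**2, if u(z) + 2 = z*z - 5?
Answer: 219024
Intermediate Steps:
c = -8 (c = -5 - 3 = -8)
u(z) = -7 + z**2 (u(z) = -2 + (z*z - 5) = -2 + (z**2 - 5) = -2 + (-5 + z**2) = -7 + z**2)
N(y, d) = -8/d + y/d
(-470 + N(12, u(3)))**2 = (-470 + (-8 + 12)/(-7 + 3**2))**2 = (-470 + 4/(-7 + 9))**2 = (-470 + 4/2)**2 = (-470 + (1/2)*4)**2 = (-470 + 2)**2 = (-468)**2 = 219024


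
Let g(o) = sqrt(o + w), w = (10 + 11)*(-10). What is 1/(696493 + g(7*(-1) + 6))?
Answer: 696493/485102499260 - I*sqrt(211)/485102499260 ≈ 1.4358e-6 - 2.9944e-11*I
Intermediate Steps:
w = -210 (w = 21*(-10) = -210)
g(o) = sqrt(-210 + o) (g(o) = sqrt(o - 210) = sqrt(-210 + o))
1/(696493 + g(7*(-1) + 6)) = 1/(696493 + sqrt(-210 + (7*(-1) + 6))) = 1/(696493 + sqrt(-210 + (-7 + 6))) = 1/(696493 + sqrt(-210 - 1)) = 1/(696493 + sqrt(-211)) = 1/(696493 + I*sqrt(211))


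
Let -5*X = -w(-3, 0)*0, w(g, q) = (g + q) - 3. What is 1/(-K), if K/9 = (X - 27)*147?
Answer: 1/35721 ≈ 2.7995e-5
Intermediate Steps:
w(g, q) = -3 + g + q
X = 0 (X = -(-(-3 - 3 + 0))*0/5 = -(-1*(-6))*0/5 = -6*0/5 = -⅕*0 = 0)
K = -35721 (K = 9*((0 - 27)*147) = 9*(-27*147) = 9*(-3969) = -35721)
1/(-K) = 1/(-1*(-35721)) = 1/35721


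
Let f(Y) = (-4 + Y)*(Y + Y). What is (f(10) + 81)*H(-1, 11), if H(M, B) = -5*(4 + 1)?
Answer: -5025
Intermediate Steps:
H(M, B) = -25 (H(M, B) = -5*5 = -25)
f(Y) = 2*Y*(-4 + Y) (f(Y) = (-4 + Y)*(2*Y) = 2*Y*(-4 + Y))
(f(10) + 81)*H(-1, 11) = (2*10*(-4 + 10) + 81)*(-25) = (2*10*6 + 81)*(-25) = (120 + 81)*(-25) = 201*(-25) = -5025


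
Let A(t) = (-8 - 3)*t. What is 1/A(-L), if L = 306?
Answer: 1/3366 ≈ 0.00029709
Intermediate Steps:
A(t) = -11*t
1/A(-L) = 1/(-(-11)*306) = 1/(-11*(-306)) = 1/3366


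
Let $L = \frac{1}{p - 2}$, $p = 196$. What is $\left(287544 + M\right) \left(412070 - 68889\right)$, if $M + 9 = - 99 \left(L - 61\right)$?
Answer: $\frac{19545275690517}{194} \approx 1.0075 \cdot 10^{11}$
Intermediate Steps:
$L = \frac{1}{194}$ ($L = \frac{1}{196 - 2} = \frac{1}{194} \approx 0.0051546$)
$M = \frac{1169721}{194}$ ($M = -9 - 99 \left(\frac{1}{194} - 61\right) = -9 - - \frac{1171467}{194} = -9 + \frac{1171467}{194} = \frac{1169721}{194} \approx 6029.5$)
$\left(287544 + M\right) \left(412070 - 68889\right) = \left(287544 + \frac{1169721}{194}\right) \left(412070 - 68889\right) = \frac{56953257}{194} \cdot 343181 = \frac{19545275690517}{194}$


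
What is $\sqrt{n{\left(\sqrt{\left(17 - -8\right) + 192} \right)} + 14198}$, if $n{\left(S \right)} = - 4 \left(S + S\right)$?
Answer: $\sqrt{14198 - 8 \sqrt{217}} \approx 118.66$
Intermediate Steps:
$n{\left(S \right)} = - 8 S$ ($n{\left(S \right)} = - 4 \cdot 2 S = - 8 S$)
$\sqrt{n{\left(\sqrt{\left(17 - -8\right) + 192} \right)} + 14198} = \sqrt{- 8 \sqrt{\left(17 - -8\right) + 192} + 14198} = \sqrt{- 8 \sqrt{\left(17 + 8\right) + 192} + 14198} = \sqrt{- 8 \sqrt{25 + 192} + 14198} = \sqrt{- 8 \sqrt{217} + 14198} = \sqrt{14198 - 8 \sqrt{217}}$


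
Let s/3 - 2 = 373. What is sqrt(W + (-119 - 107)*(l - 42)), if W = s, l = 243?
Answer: I*sqrt(44301) ≈ 210.48*I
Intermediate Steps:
s = 1125 (s = 6 + 3*373 = 6 + 1119 = 1125)
W = 1125
sqrt(W + (-119 - 107)*(l - 42)) = sqrt(1125 + (-119 - 107)*(243 - 42)) = sqrt(1125 - 226*201) = sqrt(1125 - 45426) = sqrt(-44301) = I*sqrt(44301)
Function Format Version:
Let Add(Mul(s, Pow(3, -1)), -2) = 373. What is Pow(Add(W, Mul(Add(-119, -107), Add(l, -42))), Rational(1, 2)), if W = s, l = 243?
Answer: Mul(I, Pow(44301, Rational(1, 2))) ≈ Mul(210.48, I)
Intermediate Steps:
s = 1125 (s = Add(6, Mul(3, 373)) = Add(6, 1119) = 1125)
W = 1125
Pow(Add(W, Mul(Add(-119, -107), Add(l, -42))), Rational(1, 2)) = Pow(Add(1125, Mul(Add(-119, -107), Add(243, -42))), Rational(1, 2)) = Pow(Add(1125, Mul(-226, 201)), Rational(1, 2)) = Pow(Add(1125, -45426), Rational(1, 2)) = Pow(-44301, Rational(1, 2)) = Mul(I, Pow(44301, Rational(1, 2)))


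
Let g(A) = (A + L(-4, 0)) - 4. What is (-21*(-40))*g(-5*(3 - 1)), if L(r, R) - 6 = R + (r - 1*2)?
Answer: -11760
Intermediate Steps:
L(r, R) = 4 + R + r (L(r, R) = 6 + (R + (r - 1*2)) = 6 + (R + (r - 2)) = 6 + (R + (-2 + r)) = 6 + (-2 + R + r) = 4 + R + r)
g(A) = -4 + A (g(A) = (A + (4 + 0 - 4)) - 4 = (A + 0) - 4 = A - 4 = -4 + A)
(-21*(-40))*g(-5*(3 - 1)) = (-21*(-40))*(-4 - 5*(3 - 1)) = 840*(-4 - 5*2) = 840*(-4 - 10) = 840*(-14) = -11760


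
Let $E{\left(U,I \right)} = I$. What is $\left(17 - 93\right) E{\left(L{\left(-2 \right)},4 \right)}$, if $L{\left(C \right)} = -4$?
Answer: $-304$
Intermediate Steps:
$\left(17 - 93\right) E{\left(L{\left(-2 \right)},4 \right)} = \left(17 - 93\right) 4 = \left(-76\right) 4 = -304$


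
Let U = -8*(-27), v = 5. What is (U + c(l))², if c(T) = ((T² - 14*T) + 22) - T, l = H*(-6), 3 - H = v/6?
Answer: 362404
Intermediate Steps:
H = 13/6 (H = 3 - 5/6 = 3 - 1*⅚ = 3 - ⅚ = 13/6 ≈ 2.1667)
l = -13 (l = (13/6)*(-6) = -13)
c(T) = 22 + T² - 15*T (c(T) = (22 + T² - 14*T) - T = 22 + T² - 15*T)
U = 216
(U + c(l))² = (216 + (22 + (-13)² - 15*(-13)))² = (216 + (22 + 169 + 195))² = (216 + 386)² = 602² = 362404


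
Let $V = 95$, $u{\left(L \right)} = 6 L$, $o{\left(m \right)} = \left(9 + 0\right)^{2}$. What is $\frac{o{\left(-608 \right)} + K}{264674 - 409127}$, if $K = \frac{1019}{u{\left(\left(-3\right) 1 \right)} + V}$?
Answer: $- \frac{7256}{11122881} \approx -0.00065235$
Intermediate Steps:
$o{\left(m \right)} = 81$ ($o{\left(m \right)} = 9^{2} = 81$)
$K = \frac{1019}{77}$ ($K = \frac{1019}{6 \left(\left(-3\right) 1\right) + 95} = \frac{1019}{6 \left(-3\right) + 95} = \frac{1019}{-18 + 95} = \frac{1019}{77} \approx 13.234$)
$\frac{o{\left(-608 \right)} + K}{264674 - 409127} = \frac{81 + \frac{1019}{77}}{264674 - 409127} = \frac{7256}{77 \left(-144453\right)} = \frac{7256}{77} \left(- \frac{1}{144453}\right) = - \frac{7256}{11122881}$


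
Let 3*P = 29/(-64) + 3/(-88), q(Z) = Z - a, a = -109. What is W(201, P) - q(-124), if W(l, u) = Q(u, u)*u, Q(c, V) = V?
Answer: 67025809/4460544 ≈ 15.026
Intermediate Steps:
q(Z) = 109 + Z (q(Z) = Z - 1*(-109) = Z + 109 = 109 + Z)
P = -343/2112 (P = (29/(-64) + 3/(-88))/3 = (29*(-1/64) + 3*(-1/88))/3 = (-29/64 - 3/88)/3 = (⅓)*(-343/704) = -343/2112 ≈ -0.16241)
W(l, u) = u² (W(l, u) = u*u = u²)
W(201, P) - q(-124) = (-343/2112)² - (109 - 124) = 117649/4460544 - 1*(-15) = 117649/4460544 + 15 = 67025809/4460544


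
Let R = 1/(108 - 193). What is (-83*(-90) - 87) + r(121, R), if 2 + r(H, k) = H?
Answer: 7502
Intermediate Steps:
R = -1/85 (R = 1/(-85) = -1/85 ≈ -0.011765)
r(H, k) = -2 + H
(-83*(-90) - 87) + r(121, R) = (-83*(-90) - 87) + (-2 + 121) = (7470 - 87) + 119 = 7383 + 119 = 7502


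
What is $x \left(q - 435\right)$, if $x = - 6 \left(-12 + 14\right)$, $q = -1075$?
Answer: $18120$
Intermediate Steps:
$x = -12$ ($x = \left(-6\right) 2 = -12$)
$x \left(q - 435\right) = - 12 \left(-1075 - 435\right) = \left(-12\right) \left(-1510\right) = 18120$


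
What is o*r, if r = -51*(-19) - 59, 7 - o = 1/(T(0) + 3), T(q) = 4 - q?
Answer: 6240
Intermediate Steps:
o = 48/7 (o = 7 - 1/((4 - 1*0) + 3) = 7 - 1/((4 + 0) + 3) = 7 - 1/(4 + 3) = 7 - 1/7 = 48/7 ≈ 6.8571)
r = 910 (r = 969 - 59 = 910)
o*r = (48/7)*910 = 6240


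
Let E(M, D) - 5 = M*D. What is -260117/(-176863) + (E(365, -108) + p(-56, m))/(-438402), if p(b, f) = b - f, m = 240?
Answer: 1301712039/833732182 ≈ 1.5613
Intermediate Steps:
E(M, D) = 5 + D*M (E(M, D) = 5 + M*D = 5 + D*M)
-260117/(-176863) + (E(365, -108) + p(-56, m))/(-438402) = -260117/(-176863) + ((5 - 108*365) + (-56 - 1*240))/(-438402) = -260117*(-1/176863) + ((5 - 39420) + (-56 - 240))*(-1/438402) = 260117/176863 + (-39415 - 296)*(-1/438402) = 260117/176863 - 39711*(-1/438402) = 260117/176863 + 427/4714 = 1301712039/833732182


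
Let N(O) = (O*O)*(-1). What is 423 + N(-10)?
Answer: 323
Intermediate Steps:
N(O) = -O² (N(O) = O²*(-1) = -O²)
423 + N(-10) = 423 - 1*(-10)² = 423 - 1*100 = 423 - 100 = 323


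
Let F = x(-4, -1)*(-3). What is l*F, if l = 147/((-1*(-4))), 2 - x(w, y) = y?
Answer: -1323/4 ≈ -330.75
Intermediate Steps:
x(w, y) = 2 - y
F = -9 (F = (2 - 1*(-1))*(-3) = (2 + 1)*(-3) = 3*(-3) = -9)
l = 147/4 ≈ 36.750
l*F = (147/4)*(-9) = -1323/4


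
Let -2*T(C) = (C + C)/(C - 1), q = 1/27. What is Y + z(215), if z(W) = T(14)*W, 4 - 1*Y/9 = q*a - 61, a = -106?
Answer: 15163/39 ≈ 388.79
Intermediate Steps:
q = 1/27 ≈ 0.037037
T(C) = -C/(-1 + C) (T(C) = -(C + C)/(2*(C - 1)) = -2*C/(2*(-1 + C)) = -C/(-1 + C))
Y = 1861/3 (Y = 36 - 9*((1/27)*(-106) - 61) = 36 - 9*(-106/27 - 61) = 36 - 9*(-1753/27) = 36 + 1753/3 = 1861/3 ≈ 620.33)
z(W) = -14*W/13 (z(W) = (-1*14/(-1 + 14))*W = (-1*14/13)*W = (-1*14*1/13)*W = -14*W/13)
Y + z(215) = 1861/3 - 14/13*215 = 1861/3 - 3010/13 = 15163/39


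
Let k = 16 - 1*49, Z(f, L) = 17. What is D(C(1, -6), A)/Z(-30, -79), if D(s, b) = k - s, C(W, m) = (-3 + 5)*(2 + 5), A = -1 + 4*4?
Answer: -47/17 ≈ -2.7647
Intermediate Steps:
k = -33 (k = 16 - 49 = -33)
A = 15 (A = -1 + 16 = 15)
C(W, m) = 14 (C(W, m) = 2*7 = 14)
D(s, b) = -33 - s
D(C(1, -6), A)/Z(-30, -79) = (-33 - 1*14)/17 = (-33 - 14)*(1/17) = -47*1/17 = -47/17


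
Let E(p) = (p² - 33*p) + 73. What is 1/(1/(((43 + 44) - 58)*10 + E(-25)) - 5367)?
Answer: -1813/9730370 ≈ -0.00018632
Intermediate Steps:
E(p) = 73 + p² - 33*p
1/(1/(((43 + 44) - 58)*10 + E(-25)) - 5367) = 1/(1/(((43 + 44) - 58)*10 + (73 + (-25)² - 33*(-25))) - 5367) = 1/(1/((87 - 58)*10 + (73 + 625 + 825)) - 5367) = 1/(1/(29*10 + 1523) - 5367) = 1/(1/(290 + 1523) - 5367) = 1/(1/1813 - 5367) = 1/(-9730370/1813) = -1813/9730370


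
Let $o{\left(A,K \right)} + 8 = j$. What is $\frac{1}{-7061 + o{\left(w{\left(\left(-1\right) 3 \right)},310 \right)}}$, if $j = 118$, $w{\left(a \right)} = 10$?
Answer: $- \frac{1}{6951} \approx -0.00014386$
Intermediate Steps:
$o{\left(A,K \right)} = 110$ ($o{\left(A,K \right)} = -8 + 118 = 110$)
$\frac{1}{-7061 + o{\left(w{\left(\left(-1\right) 3 \right)},310 \right)}} = \frac{1}{-7061 + 110} = \frac{1}{-6951} = - \frac{1}{6951}$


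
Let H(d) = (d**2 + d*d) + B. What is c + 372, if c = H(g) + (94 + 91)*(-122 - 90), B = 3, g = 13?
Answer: -38507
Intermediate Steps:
H(d) = 3 + 2*d**2 (H(d) = (d**2 + d*d) + 3 = (d**2 + d**2) + 3 = 2*d**2 + 3 = 3 + 2*d**2)
c = -38879 (c = (3 + 2*13**2) + (94 + 91)*(-122 - 90) = (3 + 2*169) + 185*(-212) = (3 + 338) - 39220 = 341 - 39220 = -38879)
c + 372 = -38879 + 372 = -38507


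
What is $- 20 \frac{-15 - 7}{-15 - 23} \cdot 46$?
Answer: $- \frac{10120}{19} \approx -532.63$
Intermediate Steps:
$- 20 \frac{-15 - 7}{-15 - 23} \cdot 46 = - 20 \left(- \frac{22}{-38}\right) 46 = - 20 \left(\left(-22\right) \left(- \frac{1}{38}\right)\right) 46 = \left(-20\right) \frac{11}{19} \cdot 46 = \left(- \frac{220}{19}\right) 46 = - \frac{10120}{19}$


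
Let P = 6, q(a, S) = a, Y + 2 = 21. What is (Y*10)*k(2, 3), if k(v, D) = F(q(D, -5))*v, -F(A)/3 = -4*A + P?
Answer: 6840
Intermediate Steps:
Y = 19 (Y = -2 + 21 = 19)
F(A) = -18 + 12*A (F(A) = -3*(-4*A + 6) = -3*(6 - 4*A) = -18 + 12*A)
k(v, D) = v*(-18 + 12*D) (k(v, D) = (-18 + 12*D)*v = v*(-18 + 12*D))
(Y*10)*k(2, 3) = (19*10)*(6*2*(-3 + 2*3)) = 190*(6*2*(-3 + 6)) = 190*(6*2*3) = 190*36 = 6840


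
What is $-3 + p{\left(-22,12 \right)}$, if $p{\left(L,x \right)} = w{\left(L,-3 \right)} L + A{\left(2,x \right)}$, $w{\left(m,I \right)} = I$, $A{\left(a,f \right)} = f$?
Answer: $75$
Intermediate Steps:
$p{\left(L,x \right)} = x - 3 L$ ($p{\left(L,x \right)} = - 3 L + x = x - 3 L$)
$-3 + p{\left(-22,12 \right)} = -3 + \left(12 - -66\right) = -3 + \left(12 + 66\right) = -3 + 78 = 75$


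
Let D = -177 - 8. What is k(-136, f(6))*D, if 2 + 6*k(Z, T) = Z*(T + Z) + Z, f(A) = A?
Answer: -1622635/3 ≈ -5.4088e+5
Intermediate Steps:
k(Z, T) = -⅓ + Z/6 + Z*(T + Z)/6 (k(Z, T) = -⅓ + (Z*(T + Z) + Z)/6 = -⅓ + (Z + Z*(T + Z))/6 = -⅓ + (Z/6 + Z*(T + Z)/6) = -⅓ + Z/6 + Z*(T + Z)/6)
D = -185
k(-136, f(6))*D = (-⅓ + (⅙)*(-136) + (⅙)*(-136)² + (⅙)*6*(-136))*(-185) = (-⅓ - 68/3 + (⅙)*18496 - 136)*(-185) = (-⅓ - 68/3 + 9248/3 - 136)*(-185) = (8771/3)*(-185) = -1622635/3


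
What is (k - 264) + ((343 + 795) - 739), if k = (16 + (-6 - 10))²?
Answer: 135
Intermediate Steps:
k = 0 (k = (16 - 16)² = 0² = 0)
(k - 264) + ((343 + 795) - 739) = (0 - 264) + ((343 + 795) - 739) = -264 + (1138 - 739) = -264 + 399 = 135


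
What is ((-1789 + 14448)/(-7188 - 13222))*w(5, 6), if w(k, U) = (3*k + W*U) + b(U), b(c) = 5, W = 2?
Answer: -202544/10205 ≈ -19.848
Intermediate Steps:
w(k, U) = 5 + 2*U + 3*k (w(k, U) = (3*k + 2*U) + 5 = (2*U + 3*k) + 5 = 5 + 2*U + 3*k)
((-1789 + 14448)/(-7188 - 13222))*w(5, 6) = ((-1789 + 14448)/(-7188 - 13222))*(5 + 2*6 + 3*5) = (12659/(-20410))*(5 + 12 + 15) = (12659*(-1/20410))*32 = -12659/20410*32 = -202544/10205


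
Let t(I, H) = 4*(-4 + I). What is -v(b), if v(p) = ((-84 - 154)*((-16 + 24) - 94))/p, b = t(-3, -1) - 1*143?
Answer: 20468/171 ≈ 119.70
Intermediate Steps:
t(I, H) = -16 + 4*I
b = -171 (b = (-16 + 4*(-3)) - 1*143 = (-16 - 12) - 143 = -28 - 143 = -171)
v(p) = 20468/p (v(p) = (-238*(8 - 94))/p = (-238*(-86))/p = 20468/p)
-v(b) = -20468/(-171) = -20468*(-1)/171 = -1*(-20468/171) = 20468/171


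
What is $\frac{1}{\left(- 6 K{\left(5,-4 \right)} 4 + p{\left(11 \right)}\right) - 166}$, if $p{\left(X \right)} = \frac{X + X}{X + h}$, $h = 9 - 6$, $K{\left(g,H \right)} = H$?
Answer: $- \frac{7}{479} \approx -0.014614$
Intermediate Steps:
$h = 3$
$p{\left(X \right)} = \frac{2 X}{3 + X}$ ($p{\left(X \right)} = \frac{X + X}{X + 3} = \frac{2 X}{3 + X}$)
$\frac{1}{\left(- 6 K{\left(5,-4 \right)} 4 + p{\left(11 \right)}\right) - 166} = \frac{1}{\left(\left(-6\right) \left(-4\right) 4 + 2 \cdot 11 \frac{1}{3 + 11}\right) - 166} = \frac{1}{\left(24 \cdot 4 + 2 \cdot 11 \cdot \frac{1}{14}\right) - 166} = \frac{1}{\left(96 + 2 \cdot 11 \cdot \frac{1}{14}\right) - 166} = \frac{1}{\left(96 + \frac{11}{7}\right) - 166} = \frac{1}{\frac{683}{7} - 166} = \frac{1}{- \frac{479}{7}} = - \frac{7}{479}$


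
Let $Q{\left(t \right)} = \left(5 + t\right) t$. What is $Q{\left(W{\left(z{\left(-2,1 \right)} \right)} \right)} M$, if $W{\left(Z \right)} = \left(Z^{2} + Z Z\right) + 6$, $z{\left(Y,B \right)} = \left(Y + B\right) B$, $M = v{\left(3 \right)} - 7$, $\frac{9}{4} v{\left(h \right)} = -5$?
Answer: $- \frac{8632}{9} \approx -959.11$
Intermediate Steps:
$v{\left(h \right)} = - \frac{20}{9}$ ($v{\left(h \right)} = \frac{4}{9} \left(-5\right) = - \frac{20}{9}$)
$M = - \frac{83}{9}$ ($M = - \frac{20}{9} - 7 = - \frac{83}{9} \approx -9.2222$)
$z{\left(Y,B \right)} = B \left(B + Y\right)$ ($z{\left(Y,B \right)} = \left(B + Y\right) B = B \left(B + Y\right)$)
$W{\left(Z \right)} = 6 + 2 Z^{2}$ ($W{\left(Z \right)} = \left(Z^{2} + Z^{2}\right) + 6 = 2 Z^{2} + 6 = 6 + 2 Z^{2}$)
$Q{\left(t \right)} = t \left(5 + t\right)$
$Q{\left(W{\left(z{\left(-2,1 \right)} \right)} \right)} M = \left(6 + 2 \left(1 \left(1 - 2\right)\right)^{2}\right) \left(5 + \left(6 + 2 \left(1 \left(1 - 2\right)\right)^{2}\right)\right) \left(- \frac{83}{9}\right) = \left(6 + 2 \left(1 \left(-1\right)\right)^{2}\right) \left(5 + \left(6 + 2 \left(1 \left(-1\right)\right)^{2}\right)\right) \left(- \frac{83}{9}\right) = \left(6 + 2 \left(-1\right)^{2}\right) \left(5 + \left(6 + 2 \left(-1\right)^{2}\right)\right) \left(- \frac{83}{9}\right) = \left(6 + 2 \cdot 1\right) \left(5 + \left(6 + 2 \cdot 1\right)\right) \left(- \frac{83}{9}\right) = \left(6 + 2\right) \left(5 + \left(6 + 2\right)\right) \left(- \frac{83}{9}\right) = 8 \left(5 + 8\right) \left(- \frac{83}{9}\right) = 8 \cdot 13 \left(- \frac{83}{9}\right) = 104 \left(- \frac{83}{9}\right) = - \frac{8632}{9}$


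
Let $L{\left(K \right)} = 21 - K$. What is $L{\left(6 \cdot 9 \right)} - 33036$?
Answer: $-33069$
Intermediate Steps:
$L{\left(6 \cdot 9 \right)} - 33036 = \left(21 - 6 \cdot 9\right) - 33036 = \left(21 - 54\right) - 33036 = -33 - 33036 = -33069$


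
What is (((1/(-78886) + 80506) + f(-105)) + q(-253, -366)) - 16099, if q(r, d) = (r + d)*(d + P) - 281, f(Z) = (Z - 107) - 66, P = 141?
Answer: 16023560977/78886 ≈ 2.0312e+5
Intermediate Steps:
f(Z) = -173 + Z (f(Z) = (-107 + Z) - 66 = -173 + Z)
q(r, d) = -281 + (141 + d)*(d + r) (q(r, d) = (r + d)*(d + 141) - 281 = (d + r)*(141 + d) - 281 = (141 + d)*(d + r) - 281 = -281 + (141 + d)*(d + r))
(((1/(-78886) + 80506) + f(-105)) + q(-253, -366)) - 16099 = (((1/(-78886) + 80506) + (-173 - 105)) + (-281 + (-366)**2 + 141*(-366) + 141*(-253) - 366*(-253))) - 16099 = (((-1/78886 + 80506) - 278) + (-281 + 133956 - 51606 - 35673 + 92598)) - 16099 = ((6350796315/78886 - 278) + 138994) - 16099 = (6328866007/78886 + 138994) - 16099 = 17293546691/78886 - 16099 = 16023560977/78886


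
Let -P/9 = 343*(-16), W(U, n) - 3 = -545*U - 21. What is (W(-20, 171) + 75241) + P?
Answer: 135515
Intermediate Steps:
W(U, n) = -18 - 545*U (W(U, n) = 3 + (-545*U - 21) = 3 + (-21 - 545*U) = -18 - 545*U)
P = 49392 (P = -3087*(-16) = -9*(-5488) = 49392)
(W(-20, 171) + 75241) + P = ((-18 - 545*(-20)) + 75241) + 49392 = ((-18 + 10900) + 75241) + 49392 = (10882 + 75241) + 49392 = 86123 + 49392 = 135515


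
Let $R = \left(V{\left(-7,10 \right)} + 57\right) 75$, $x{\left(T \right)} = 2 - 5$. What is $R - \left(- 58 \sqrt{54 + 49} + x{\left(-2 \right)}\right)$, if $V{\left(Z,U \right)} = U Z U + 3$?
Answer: $-47997 + 58 \sqrt{103} \approx -47408.0$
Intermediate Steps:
$x{\left(T \right)} = -3$ ($x{\left(T \right)} = 2 - 5 = -3$)
$V{\left(Z,U \right)} = 3 + Z U^{2}$ ($V{\left(Z,U \right)} = Z U^{2} + 3 = 3 + Z U^{2}$)
$R = -48000$ ($R = \left(\left(3 - 7 \cdot 10^{2}\right) + 57\right) 75 = \left(\left(3 - 700\right) + 57\right) 75 = \left(-697 + 57\right) 75 = \left(-640\right) 75 = -48000$)
$R - \left(- 58 \sqrt{54 + 49} + x{\left(-2 \right)}\right) = -48000 - \left(- 58 \sqrt{54 + 49} - 3\right) = -48000 - \left(- 58 \sqrt{103} - 3\right) = -48000 - \left(-3 - 58 \sqrt{103}\right) = -48000 + \left(3 + 58 \sqrt{103}\right) = -47997 + 58 \sqrt{103}$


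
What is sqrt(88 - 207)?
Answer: I*sqrt(119) ≈ 10.909*I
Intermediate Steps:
sqrt(88 - 207) = sqrt(-119) = I*sqrt(119)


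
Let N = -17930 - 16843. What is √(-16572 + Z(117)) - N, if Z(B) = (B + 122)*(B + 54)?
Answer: 34773 + √24297 ≈ 34929.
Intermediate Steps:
N = -34773
Z(B) = (54 + B)*(122 + B) (Z(B) = (122 + B)*(54 + B) = (54 + B)*(122 + B))
√(-16572 + Z(117)) - N = √(-16572 + (6588 + 117² + 176*117)) - 1*(-34773) = √(-16572 + (6588 + 13689 + 20592)) + 34773 = √(-16572 + 40869) + 34773 = √24297 + 34773 = 34773 + √24297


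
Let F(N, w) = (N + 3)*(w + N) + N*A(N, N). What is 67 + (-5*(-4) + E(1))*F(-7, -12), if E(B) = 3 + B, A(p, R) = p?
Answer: 3067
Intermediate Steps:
F(N, w) = N² + (3 + N)*(N + w) (F(N, w) = (N + 3)*(w + N) + N*N = (3 + N)*(N + w) + N² = N² + (3 + N)*(N + w))
67 + (-5*(-4) + E(1))*F(-7, -12) = 67 + (-5*(-4) + (3 + 1))*(2*(-7)² + 3*(-7) + 3*(-12) - 7*(-12)) = 67 + (20 + 4)*(2*49 - 21 - 36 + 84) = 67 + 24*(98 - 21 - 36 + 84) = 67 + 24*125 = 67 + 3000 = 3067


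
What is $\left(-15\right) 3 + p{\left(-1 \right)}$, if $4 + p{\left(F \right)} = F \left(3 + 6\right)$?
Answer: $-58$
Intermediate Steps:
$p{\left(F \right)} = -4 + 9 F$ ($p{\left(F \right)} = -4 + F \left(3 + 6\right) = -4 + F 9 = -4 + 9 F$)
$\left(-15\right) 3 + p{\left(-1 \right)} = \left(-15\right) 3 + \left(-4 + 9 \left(-1\right)\right) = -45 - 13 = -58$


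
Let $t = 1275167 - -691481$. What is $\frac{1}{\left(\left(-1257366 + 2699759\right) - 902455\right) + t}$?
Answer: $\frac{1}{2506586} \approx 3.9895 \cdot 10^{-7}$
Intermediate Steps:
$t = 1966648$ ($t = 1275167 + 691481 = 1966648$)
$\frac{1}{\left(\left(-1257366 + 2699759\right) - 902455\right) + t} = \frac{1}{\left(\left(-1257366 + 2699759\right) - 902455\right) + 1966648} = \frac{1}{\left(1442393 - 902455\right) + 1966648} = \frac{1}{539938 + 1966648} = \frac{1}{2506586}$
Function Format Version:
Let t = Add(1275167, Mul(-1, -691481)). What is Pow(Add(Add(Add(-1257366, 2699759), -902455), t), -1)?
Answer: Rational(1, 2506586) ≈ 3.9895e-7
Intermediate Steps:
t = 1966648 (t = Add(1275167, 691481) = 1966648)
Pow(Add(Add(Add(-1257366, 2699759), -902455), t), -1) = Pow(Add(Add(Add(-1257366, 2699759), -902455), 1966648), -1) = Pow(Add(Add(1442393, -902455), 1966648), -1) = Pow(Add(539938, 1966648), -1) = Pow(2506586, -1) = Rational(1, 2506586)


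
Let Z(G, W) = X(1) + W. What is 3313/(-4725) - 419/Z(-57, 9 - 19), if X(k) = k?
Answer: 216662/4725 ≈ 45.854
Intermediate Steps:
Z(G, W) = 1 + W
3313/(-4725) - 419/Z(-57, 9 - 19) = 3313/(-4725) - 419/(1 + (9 - 19)) = 3313*(-1/4725) - 419/(1 - 10) = -3313/4725 - 419/(-9) = -3313/4725 - 419*(-1/9) = -3313/4725 + 419/9 = 216662/4725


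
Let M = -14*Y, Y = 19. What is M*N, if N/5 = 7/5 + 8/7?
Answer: -3382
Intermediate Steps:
M = -266 (M = -14*19 = -266)
N = 89/7 (N = 5*(7/5 + 8/7) = 5*(89/35) = 89/7 ≈ 12.714)
M*N = -266*89/7 = -3382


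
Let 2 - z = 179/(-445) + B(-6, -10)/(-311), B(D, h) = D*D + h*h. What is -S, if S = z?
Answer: -392979/138395 ≈ -2.8395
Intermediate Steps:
B(D, h) = D² + h²
z = 392979/138395 (z = 2 - (179/(-445) + ((-6)² + (-10)²)/(-311)) = 2 - (179*(-1/445) + (36 + 100)*(-1/311)) = 2 - (-179/445 + 136*(-1/311)) = 2 - (-179/445 - 136/311) = 2 - 1*(-116189/138395) = 2 + 116189/138395 = 392979/138395 ≈ 2.8395)
S = 392979/138395 ≈ 2.8395
-S = -1*392979/138395 = -392979/138395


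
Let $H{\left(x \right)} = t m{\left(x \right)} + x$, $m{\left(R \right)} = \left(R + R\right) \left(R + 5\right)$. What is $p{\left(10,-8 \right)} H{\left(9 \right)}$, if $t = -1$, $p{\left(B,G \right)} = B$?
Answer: $-2430$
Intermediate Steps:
$m{\left(R \right)} = 2 R \left(5 + R\right)$
$H{\left(x \right)} = x - 2 x \left(5 + x\right)$ ($H{\left(x \right)} = - 2 x \left(5 + x\right) + x = x - 2 x \left(5 + x\right)$)
$p{\left(10,-8 \right)} H{\left(9 \right)} = 10 \cdot 9 \left(-9 - 18\right) = 10 \cdot 9 \left(-27\right) = 10 \left(-243\right) = -2430$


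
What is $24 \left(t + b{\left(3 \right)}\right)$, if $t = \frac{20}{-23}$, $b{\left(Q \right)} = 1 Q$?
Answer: $\frac{1176}{23} \approx 51.13$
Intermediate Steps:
$b{\left(Q \right)} = Q$
$t = - \frac{20}{23}$ ($t = 20 \left(- \frac{1}{23}\right) = - \frac{20}{23} \approx -0.86957$)
$24 \left(t + b{\left(3 \right)}\right) = 24 \left(- \frac{20}{23} + 3\right) = 24 \cdot \frac{49}{23} = \frac{1176}{23}$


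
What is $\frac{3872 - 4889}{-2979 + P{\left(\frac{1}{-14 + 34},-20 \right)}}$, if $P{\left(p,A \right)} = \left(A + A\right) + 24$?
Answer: $\frac{1017}{2995} \approx 0.33957$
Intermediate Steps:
$P{\left(p,A \right)} = 24 + 2 A$ ($P{\left(p,A \right)} = 2 A + 24 = 24 + 2 A$)
$\frac{3872 - 4889}{-2979 + P{\left(\frac{1}{-14 + 34},-20 \right)}} = \frac{3872 - 4889}{-2979 + \left(24 + 2 \left(-20\right)\right)} = - \frac{1017}{-2979 + \left(24 - 40\right)} = - \frac{1017}{-2979 - 16} = - \frac{1017}{-2995} = \left(-1017\right) \left(- \frac{1}{2995}\right) = \frac{1017}{2995}$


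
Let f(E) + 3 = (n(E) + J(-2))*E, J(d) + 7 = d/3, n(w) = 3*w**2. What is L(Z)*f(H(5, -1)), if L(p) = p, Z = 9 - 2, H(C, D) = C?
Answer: 7007/3 ≈ 2335.7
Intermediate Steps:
Z = 7
J(d) = -7 + d/3
f(E) = -3 + E*(-23/3 + 3*E**2) (f(E) = -3 + (3*E**2 + (-7 + (1/3)*(-2)))*E = -3 + (3*E**2 + (-7 - 2/3))*E = -3 + (3*E**2 - 23/3)*E = -3 + (-23/3 + 3*E**2)*E = -3 + E*(-23/3 + 3*E**2))
L(Z)*f(H(5, -1)) = 7*(-3 + 3*5**3 - 23/3*5) = 7*(-3 + 3*125 - 115/3) = 7*(-3 + 375 - 115/3) = 7*(1001/3) = 7007/3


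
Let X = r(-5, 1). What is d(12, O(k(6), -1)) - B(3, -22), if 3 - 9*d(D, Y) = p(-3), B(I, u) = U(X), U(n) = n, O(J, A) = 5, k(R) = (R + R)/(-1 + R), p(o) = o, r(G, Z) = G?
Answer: 17/3 ≈ 5.6667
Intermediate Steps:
k(R) = 2*R/(-1 + R) (k(R) = (2*R)/(-1 + R) = 2*R/(-1 + R))
X = -5
B(I, u) = -5
d(D, Y) = 2/3 (d(D, Y) = 1/3 - 1/9*(-3) = 1/3 + 1/3 = 2/3)
d(12, O(k(6), -1)) - B(3, -22) = 2/3 - 1*(-5) = 2/3 + 5 = 17/3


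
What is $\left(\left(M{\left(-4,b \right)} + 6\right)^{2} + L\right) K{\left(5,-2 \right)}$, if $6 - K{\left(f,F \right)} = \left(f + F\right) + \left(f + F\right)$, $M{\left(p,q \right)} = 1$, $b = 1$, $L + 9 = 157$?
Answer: $0$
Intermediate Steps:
$L = 148$ ($L = -9 + 157 = 148$)
$K{\left(f,F \right)} = 6 - 2 F - 2 f$ ($K{\left(f,F \right)} = 6 - \left(\left(f + F\right) + \left(f + F\right)\right) = 6 - \left(\left(F + f\right) + \left(F + f\right)\right) = 6 - \left(2 F + 2 f\right) = 6 - 2 F - 2 f$)
$\left(\left(M{\left(-4,b \right)} + 6\right)^{2} + L\right) K{\left(5,-2 \right)} = \left(\left(1 + 6\right)^{2} + 148\right) \left(6 - -4 - 10\right) = \left(7^{2} + 148\right) \left(6 + 4 - 10\right) = \left(49 + 148\right) 0 = 197 \cdot 0 = 0$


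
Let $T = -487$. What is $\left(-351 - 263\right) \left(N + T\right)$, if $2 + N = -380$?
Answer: $533566$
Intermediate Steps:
$N = -382$ ($N = -2 - 380 = -382$)
$\left(-351 - 263\right) \left(N + T\right) = \left(-351 - 263\right) \left(-382 - 487\right) = \left(-614\right) \left(-869\right) = 533566$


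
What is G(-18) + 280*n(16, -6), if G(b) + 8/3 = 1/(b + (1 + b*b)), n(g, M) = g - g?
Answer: -2453/921 ≈ -2.6634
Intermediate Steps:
n(g, M) = 0
G(b) = -8/3 + 1/(1 + b + b²) (G(b) = -8/3 + 1/(b + (1 + b*b)) = -8/3 + 1/(b + (1 + b²)) = -8/3 + 1/(1 + b + b²))
G(-18) + 280*n(16, -6) = (-5 - 8*(-18) - 8*(-18)²)/(3*(1 - 18 + (-18)²)) + 280*0 = (-5 + 144 - 8*324)/(3*(1 - 18 + 324)) + 0 = (⅓)*(-5 + 144 - 2592)/307 + 0 = (⅓)*(1/307)*(-2453) + 0 = -2453/921 + 0 = -2453/921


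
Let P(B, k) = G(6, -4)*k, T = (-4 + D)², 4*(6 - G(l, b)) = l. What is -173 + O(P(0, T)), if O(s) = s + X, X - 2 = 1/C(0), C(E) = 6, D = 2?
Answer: -917/6 ≈ -152.83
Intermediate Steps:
G(l, b) = 6 - l/4
T = 4 (T = (-4 + 2)² = (-2)² = 4)
P(B, k) = 9*k/2 (P(B, k) = (6 - ¼*6)*k = (6 - 3/2)*k = 9*k/2)
X = 13/6 (X = 2 + 1/6 = 2 + 1*(⅙) = 2 + ⅙ = 13/6 ≈ 2.1667)
O(s) = 13/6 + s (O(s) = s + 13/6 = 13/6 + s)
-173 + O(P(0, T)) = -173 + (13/6 + (9/2)*4) = -173 + (13/6 + 18) = -173 + 121/6 = -917/6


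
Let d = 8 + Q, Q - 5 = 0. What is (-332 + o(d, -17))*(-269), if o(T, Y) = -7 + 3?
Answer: 90384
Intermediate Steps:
Q = 5 (Q = 5 + 0 = 5)
d = 13 (d = 8 + 5 = 13)
o(T, Y) = -4
(-332 + o(d, -17))*(-269) = (-332 - 4)*(-269) = -336*(-269) = 90384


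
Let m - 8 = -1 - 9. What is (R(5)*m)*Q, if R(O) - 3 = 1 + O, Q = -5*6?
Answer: 540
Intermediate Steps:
m = -2 (m = 8 + (-1 - 9) = 8 - 10 = -2)
Q = -30
R(O) = 4 + O (R(O) = 3 + (1 + O) = 4 + O)
(R(5)*m)*Q = ((4 + 5)*(-2))*(-30) = (9*(-2))*(-30) = -18*(-30) = 540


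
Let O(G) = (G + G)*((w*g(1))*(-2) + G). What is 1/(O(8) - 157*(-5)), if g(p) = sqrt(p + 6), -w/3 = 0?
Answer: 1/913 ≈ 0.0010953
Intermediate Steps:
w = 0 (w = -3*0 = 0)
g(p) = sqrt(6 + p)
O(G) = 2*G**2 (O(G) = (G + G)*((0*sqrt(6 + 1))*(-2) + G) = (2*G)*((0*sqrt(7))*(-2) + G) = (2*G)*(0*(-2) + G) = (2*G)*(0 + G) = (2*G)*G = 2*G**2)
1/(O(8) - 157*(-5)) = 1/(2*8**2 - 157*(-5)) = 1/(2*64 + 785) = 1/(128 + 785) = 1/913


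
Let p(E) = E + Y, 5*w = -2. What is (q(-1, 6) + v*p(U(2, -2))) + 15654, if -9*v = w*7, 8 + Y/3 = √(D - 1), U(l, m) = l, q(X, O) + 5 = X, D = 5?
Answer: 703936/45 ≈ 15643.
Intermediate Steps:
q(X, O) = -5 + X
Y = -18 (Y = -24 + 3*√(5 - 1) = -24 + 3*√4 = -24 + 3*2 = -24 + 6 = -18)
w = -⅖ (w = (⅕)*(-2) = -⅖ ≈ -0.40000)
p(E) = -18 + E (p(E) = E - 18 = -18 + E)
v = 14/45 (v = -(-2)*7/45 = -⅑*(-14/5) = 14/45 ≈ 0.31111)
(q(-1, 6) + v*p(U(2, -2))) + 15654 = ((-5 - 1) + 14*(-18 + 2)/45) + 15654 = (-6 + (14/45)*(-16)) + 15654 = (-6 - 224/45) + 15654 = -494/45 + 15654 = 703936/45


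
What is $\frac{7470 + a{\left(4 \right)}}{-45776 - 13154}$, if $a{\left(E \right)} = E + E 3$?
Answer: $- \frac{3743}{29465} \approx -0.12703$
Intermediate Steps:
$a{\left(E \right)} = 4 E$ ($a{\left(E \right)} = E + 3 E = 4 E$)
$\frac{7470 + a{\left(4 \right)}}{-45776 - 13154} = \frac{7470 + 4 \cdot 4}{-45776 - 13154} = \frac{7470 + 16}{-58930} = 7486 \left(- \frac{1}{58930}\right) = - \frac{3743}{29465}$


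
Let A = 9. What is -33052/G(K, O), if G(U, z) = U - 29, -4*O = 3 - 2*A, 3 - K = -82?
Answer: -8263/14 ≈ -590.21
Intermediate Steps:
K = 85 (K = 3 - 1*(-82) = 3 + 82 = 85)
O = 15/4 (O = -(3 - 2*9)/4 = -(3 - 18)/4 = -¼*(-15) = 15/4 ≈ 3.7500)
G(U, z) = -29 + U
-33052/G(K, O) = -33052/(-29 + 85) = -33052/56 = -33052*1/56 = -8263/14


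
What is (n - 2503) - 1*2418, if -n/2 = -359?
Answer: -4203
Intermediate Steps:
n = 718 (n = -2*(-359) = 718)
(n - 2503) - 1*2418 = (718 - 2503) - 1*2418 = -1785 - 2418 = -4203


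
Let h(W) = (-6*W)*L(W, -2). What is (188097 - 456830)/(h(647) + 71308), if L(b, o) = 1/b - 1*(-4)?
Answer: -268733/55774 ≈ -4.8182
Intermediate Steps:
L(b, o) = 4 + 1/b (L(b, o) = 1/b + 4 = 4 + 1/b)
h(W) = -6*W*(4 + 1/W) (h(W) = (-6*W)*(4 + 1/W) = -6*W*(4 + 1/W))
(188097 - 456830)/(h(647) + 71308) = (188097 - 456830)/((-6 - 24*647) + 71308) = -268733/((-6 - 15528) + 71308) = -268733/(-15534 + 71308) = -268733/55774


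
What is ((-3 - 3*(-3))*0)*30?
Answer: 0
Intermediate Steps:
((-3 - 3*(-3))*0)*30 = ((-3 + 9)*0)*30 = (6*0)*30 = 0*30 = 0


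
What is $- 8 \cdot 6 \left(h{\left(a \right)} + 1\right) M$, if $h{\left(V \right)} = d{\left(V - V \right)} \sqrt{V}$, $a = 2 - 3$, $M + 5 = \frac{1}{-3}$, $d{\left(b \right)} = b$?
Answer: $256$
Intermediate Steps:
$M = - \frac{16}{3}$ ($M = -5 + \frac{1}{-3} = -5 - \frac{1}{3} = - \frac{16}{3} \approx -5.3333$)
$a = -1$
$h{\left(V \right)} = 0$ ($h{\left(V \right)} = \left(V - V\right) \sqrt{V} = 0 \sqrt{V} = 0$)
$- 8 \cdot 6 \left(h{\left(a \right)} + 1\right) M = - 8 \cdot 6 \left(0 + 1\right) \left(- \frac{16}{3}\right) = - 8 \cdot 6 \cdot 1 \left(- \frac{16}{3}\right) = \left(-8\right) 6 \left(- \frac{16}{3}\right) = \left(-48\right) \left(- \frac{16}{3}\right) = 256$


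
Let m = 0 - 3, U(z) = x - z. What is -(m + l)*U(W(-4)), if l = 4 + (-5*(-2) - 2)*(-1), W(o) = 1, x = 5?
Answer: 28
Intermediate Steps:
U(z) = 5 - z
m = -3
l = -4 (l = 4 + (10 - 2)*(-1) = 4 + 8*(-1) = 4 - 8 = -4)
-(m + l)*U(W(-4)) = -(-3 - 4)*(5 - 1*1) = -(-7)*(5 - 1) = -(-7)*4 = -1*(-28) = 28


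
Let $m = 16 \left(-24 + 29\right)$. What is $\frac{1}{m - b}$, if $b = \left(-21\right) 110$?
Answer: $\frac{1}{2390} \approx 0.00041841$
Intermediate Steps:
$b = -2310$
$m = 80$ ($m = 16 \cdot 5 = 80$)
$\frac{1}{m - b} = \frac{1}{80 - -2310} = \frac{1}{80 + 2310} = \frac{1}{2390}$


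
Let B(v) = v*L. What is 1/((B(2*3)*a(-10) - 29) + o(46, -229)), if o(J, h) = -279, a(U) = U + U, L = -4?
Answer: 1/172 ≈ 0.0058140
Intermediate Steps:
a(U) = 2*U
B(v) = -4*v (B(v) = v*(-4) = -4*v)
1/((B(2*3)*a(-10) - 29) + o(46, -229)) = 1/(((-8*3)*(2*(-10)) - 29) - 279) = 1/((-4*6*(-20) - 29) - 279) = 1/((-24*(-20) - 29) - 279) = 1/((480 - 29) - 279) = 1/(451 - 279) = 1/172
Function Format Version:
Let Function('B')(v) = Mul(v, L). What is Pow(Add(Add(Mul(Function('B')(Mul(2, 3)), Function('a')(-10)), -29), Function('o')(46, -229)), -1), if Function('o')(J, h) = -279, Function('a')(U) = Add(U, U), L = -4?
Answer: Rational(1, 172) ≈ 0.0058140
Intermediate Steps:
Function('a')(U) = Mul(2, U)
Function('B')(v) = Mul(-4, v) (Function('B')(v) = Mul(v, -4) = Mul(-4, v))
Pow(Add(Add(Mul(Function('B')(Mul(2, 3)), Function('a')(-10)), -29), Function('o')(46, -229)), -1) = Pow(Add(Add(Mul(Mul(-4, Mul(2, 3)), Mul(2, -10)), -29), -279), -1) = Pow(Add(Add(Mul(Mul(-4, 6), -20), -29), -279), -1) = Pow(Add(Add(Mul(-24, -20), -29), -279), -1) = Pow(Add(Add(480, -29), -279), -1) = Pow(Add(451, -279), -1) = Pow(172, -1) = Rational(1, 172)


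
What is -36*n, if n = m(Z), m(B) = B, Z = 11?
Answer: -396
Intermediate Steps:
n = 11
-36*n = -36*11 = -396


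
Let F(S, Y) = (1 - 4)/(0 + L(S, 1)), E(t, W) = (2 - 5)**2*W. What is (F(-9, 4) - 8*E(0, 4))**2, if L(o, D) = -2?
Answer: 328329/4 ≈ 82082.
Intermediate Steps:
E(t, W) = 9*W (E(t, W) = (-3)**2*W = 9*W)
F(S, Y) = 3/2 (F(S, Y) = (1 - 4)/(0 - 2) = -3/(-2) = -3*(-1/2) = 3/2)
(F(-9, 4) - 8*E(0, 4))**2 = (3/2 - 72*4)**2 = (3/2 - 8*36)**2 = (3/2 - 288)**2 = (-573/2)**2 = 328329/4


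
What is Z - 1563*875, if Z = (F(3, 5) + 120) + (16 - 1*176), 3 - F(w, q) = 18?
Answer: -1367680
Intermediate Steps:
F(w, q) = -15 (F(w, q) = 3 - 1*18 = 3 - 18 = -15)
Z = -55 (Z = (-15 + 120) + (16 - 1*176) = 105 + (16 - 176) = 105 - 160 = -55)
Z - 1563*875 = -55 - 1563*875 = -55 - 1367625 = -1367680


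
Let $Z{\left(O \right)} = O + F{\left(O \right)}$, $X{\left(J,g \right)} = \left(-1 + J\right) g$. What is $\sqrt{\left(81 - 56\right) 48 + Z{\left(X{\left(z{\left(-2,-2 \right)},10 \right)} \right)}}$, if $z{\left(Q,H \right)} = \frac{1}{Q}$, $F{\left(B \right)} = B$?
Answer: $3 \sqrt{130} \approx 34.205$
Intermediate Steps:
$X{\left(J,g \right)} = g \left(-1 + J\right)$
$Z{\left(O \right)} = 2 O$ ($Z{\left(O \right)} = O + O = 2 O$)
$\sqrt{\left(81 - 56\right) 48 + Z{\left(X{\left(z{\left(-2,-2 \right)},10 \right)} \right)}} = \sqrt{\left(81 - 56\right) 48 + 2 \cdot 10 \left(-1 + \frac{1}{-2}\right)} = \sqrt{25 \cdot 48 + 2 \cdot 10 \left(-1 - \frac{1}{2}\right)} = \sqrt{1200 + 2 \cdot 10 \left(- \frac{3}{2}\right)} = \sqrt{1200 + 2 \left(-15\right)} = \sqrt{1200 - 30} = \sqrt{1170} = 3 \sqrt{130}$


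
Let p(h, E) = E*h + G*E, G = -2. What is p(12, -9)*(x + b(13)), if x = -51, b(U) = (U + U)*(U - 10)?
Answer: -2430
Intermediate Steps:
b(U) = 2*U*(-10 + U) (b(U) = (2*U)*(-10 + U) = 2*U*(-10 + U))
p(h, E) = -2*E + E*h (p(h, E) = E*h - 2*E = -2*E + E*h)
p(12, -9)*(x + b(13)) = (-9*(-2 + 12))*(-51 + 2*13*(-10 + 13)) = (-9*10)*(-51 + 2*13*3) = -90*(-51 + 78) = -90*27 = -2430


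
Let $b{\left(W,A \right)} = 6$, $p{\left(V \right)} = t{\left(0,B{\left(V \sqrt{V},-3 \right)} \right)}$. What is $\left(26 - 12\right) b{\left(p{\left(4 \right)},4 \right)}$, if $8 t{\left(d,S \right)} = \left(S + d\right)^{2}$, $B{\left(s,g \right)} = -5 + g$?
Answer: $84$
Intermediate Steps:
$t{\left(d,S \right)} = \frac{\left(S + d\right)^{2}}{8}$
$p{\left(V \right)} = 8$ ($p{\left(V \right)} = \frac{\left(\left(-5 - 3\right) + 0\right)^{2}}{8} = \frac{\left(-8 + 0\right)^{2}}{8} = \frac{\left(-8\right)^{2}}{8} = \frac{1}{8} \cdot 64 = 8$)
$\left(26 - 12\right) b{\left(p{\left(4 \right)},4 \right)} = \left(26 - 12\right) 6 = 14 \cdot 6 = 84$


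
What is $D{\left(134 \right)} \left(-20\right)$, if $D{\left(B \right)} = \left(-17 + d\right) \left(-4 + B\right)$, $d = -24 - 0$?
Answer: $106600$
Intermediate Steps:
$d = -24$ ($d = -24 + 0 = -24$)
$D{\left(B \right)} = 164 - 41 B$ ($D{\left(B \right)} = \left(-17 - 24\right) \left(-4 + B\right) = - 41 \left(-4 + B\right) = 164 - 41 B$)
$D{\left(134 \right)} \left(-20\right) = \left(164 - 5494\right) \left(-20\right) = \left(-5330\right) \left(-20\right) = 106600$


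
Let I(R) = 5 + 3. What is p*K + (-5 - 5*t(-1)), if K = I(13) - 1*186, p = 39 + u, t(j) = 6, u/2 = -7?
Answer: -4485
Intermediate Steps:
u = -14 (u = 2*(-7) = -14)
I(R) = 8
p = 25 (p = 39 - 14 = 25)
K = -178 (K = 8 - 1*186 = 8 - 186 = -178)
p*K + (-5 - 5*t(-1)) = 25*(-178) + (-5 - 5*6) = -4450 + (-5 - 30) = -4450 - 35 = -4485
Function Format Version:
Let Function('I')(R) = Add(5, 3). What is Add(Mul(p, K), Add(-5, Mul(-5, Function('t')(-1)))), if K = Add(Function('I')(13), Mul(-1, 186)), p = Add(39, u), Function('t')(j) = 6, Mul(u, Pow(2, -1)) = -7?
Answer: -4485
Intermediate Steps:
u = -14 (u = Mul(2, -7) = -14)
Function('I')(R) = 8
p = 25 (p = Add(39, -14) = 25)
K = -178 (K = Add(8, Mul(-1, 186)) = Add(8, -186) = -178)
Add(Mul(p, K), Add(-5, Mul(-5, Function('t')(-1)))) = Add(Mul(25, -178), Add(-5, Mul(-5, 6))) = Add(-4450, Add(-5, -30)) = Add(-4450, -35) = -4485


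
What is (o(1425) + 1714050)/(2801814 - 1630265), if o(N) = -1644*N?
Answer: -628650/1171549 ≈ -0.53660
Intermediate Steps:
(o(1425) + 1714050)/(2801814 - 1630265) = (-1644*1425 + 1714050)/(2801814 - 1630265) = (-2342700 + 1714050)/1171549 = -628650*1/1171549 = -628650/1171549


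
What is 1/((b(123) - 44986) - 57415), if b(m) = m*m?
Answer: -1/87272 ≈ -1.1458e-5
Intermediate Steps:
b(m) = m²
1/((b(123) - 44986) - 57415) = 1/((123² - 44986) - 57415) = 1/((15129 - 44986) - 57415) = 1/(-29857 - 57415) = 1/(-87272) = -1/87272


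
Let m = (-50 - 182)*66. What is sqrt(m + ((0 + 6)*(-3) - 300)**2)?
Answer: 2*sqrt(21453) ≈ 292.94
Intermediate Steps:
m = -15312 (m = -232*66 = -15312)
sqrt(m + ((0 + 6)*(-3) - 300)**2) = sqrt(-15312 + ((0 + 6)*(-3) - 300)**2) = sqrt(-15312 + (6*(-3) - 300)**2) = sqrt(-15312 + (-18 - 300)**2) = sqrt(-15312 + (-318)**2) = sqrt(-15312 + 101124) = sqrt(85812) = 2*sqrt(21453)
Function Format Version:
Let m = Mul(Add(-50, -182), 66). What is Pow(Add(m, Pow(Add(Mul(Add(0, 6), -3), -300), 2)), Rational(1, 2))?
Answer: Mul(2, Pow(21453, Rational(1, 2))) ≈ 292.94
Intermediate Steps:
m = -15312 (m = Mul(-232, 66) = -15312)
Pow(Add(m, Pow(Add(Mul(Add(0, 6), -3), -300), 2)), Rational(1, 2)) = Pow(Add(-15312, Pow(Add(Mul(Add(0, 6), -3), -300), 2)), Rational(1, 2)) = Pow(Add(-15312, Pow(Add(Mul(6, -3), -300), 2)), Rational(1, 2)) = Pow(Add(-15312, Pow(Add(-18, -300), 2)), Rational(1, 2)) = Pow(Add(-15312, Pow(-318, 2)), Rational(1, 2)) = Pow(Add(-15312, 101124), Rational(1, 2)) = Pow(85812, Rational(1, 2)) = Mul(2, Pow(21453, Rational(1, 2)))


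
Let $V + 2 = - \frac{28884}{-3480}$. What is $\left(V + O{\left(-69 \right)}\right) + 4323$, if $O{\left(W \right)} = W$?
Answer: $\frac{42603}{10} \approx 4260.3$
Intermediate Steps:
$V = \frac{63}{10}$ ($V = -2 - \frac{28884}{-3480} = -2 - - \frac{83}{10} = -2 + \frac{83}{10} = \frac{63}{10} \approx 6.3$)
$\left(V + O{\left(-69 \right)}\right) + 4323 = \left(\frac{63}{10} - 69\right) + 4323 = - \frac{627}{10} + 4323 = \frac{42603}{10}$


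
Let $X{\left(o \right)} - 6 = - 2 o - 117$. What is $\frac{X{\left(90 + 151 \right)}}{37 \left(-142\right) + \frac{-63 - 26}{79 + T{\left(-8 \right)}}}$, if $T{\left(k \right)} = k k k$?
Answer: $\frac{256769}{2274893} \approx 0.11287$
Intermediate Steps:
$X{\left(o \right)} = -111 - 2 o$ ($X{\left(o \right)} = 6 - \left(117 + 2 o\right) = -111 - 2 o$)
$T{\left(k \right)} = k^{3}$ ($T{\left(k \right)} = k k^{2} = k^{3}$)
$\frac{X{\left(90 + 151 \right)}}{37 \left(-142\right) + \frac{-63 - 26}{79 + T{\left(-8 \right)}}} = \frac{-111 - 2 \left(90 + 151\right)}{37 \left(-142\right) + \frac{-63 - 26}{79 + \left(-8\right)^{3}}} = \frac{-111 - 482}{-5254 - \frac{89}{79 - 512}} = \frac{-111 - 482}{-5254 - \frac{89}{-433}} = - \frac{593}{-5254 - - \frac{89}{433}} = - \frac{593}{-5254 + \frac{89}{433}} = - \frac{593}{- \frac{2274893}{433}} = \left(-593\right) \left(- \frac{433}{2274893}\right) = \frac{256769}{2274893}$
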